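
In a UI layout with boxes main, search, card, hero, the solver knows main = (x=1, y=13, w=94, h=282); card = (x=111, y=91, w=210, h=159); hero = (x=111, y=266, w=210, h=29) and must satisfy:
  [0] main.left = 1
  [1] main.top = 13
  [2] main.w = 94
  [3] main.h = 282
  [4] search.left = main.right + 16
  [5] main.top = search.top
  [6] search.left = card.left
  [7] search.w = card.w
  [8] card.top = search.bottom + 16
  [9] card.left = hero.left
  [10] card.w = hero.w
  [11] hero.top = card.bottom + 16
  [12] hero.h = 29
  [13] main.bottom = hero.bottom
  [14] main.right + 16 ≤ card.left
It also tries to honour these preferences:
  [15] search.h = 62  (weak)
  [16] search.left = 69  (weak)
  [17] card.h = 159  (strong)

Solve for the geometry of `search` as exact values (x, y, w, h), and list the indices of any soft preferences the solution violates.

search = (x=111, y=13, w=210, h=62)
violated soft preferences: 16

1. search.x = 111  [search.left = main.right + 16]
2. search.y = 13  [main.top = search.top]
3. search.w = 210  [search.w = card.w]
4. search.h = 62  [card.top = search.bottom + 16]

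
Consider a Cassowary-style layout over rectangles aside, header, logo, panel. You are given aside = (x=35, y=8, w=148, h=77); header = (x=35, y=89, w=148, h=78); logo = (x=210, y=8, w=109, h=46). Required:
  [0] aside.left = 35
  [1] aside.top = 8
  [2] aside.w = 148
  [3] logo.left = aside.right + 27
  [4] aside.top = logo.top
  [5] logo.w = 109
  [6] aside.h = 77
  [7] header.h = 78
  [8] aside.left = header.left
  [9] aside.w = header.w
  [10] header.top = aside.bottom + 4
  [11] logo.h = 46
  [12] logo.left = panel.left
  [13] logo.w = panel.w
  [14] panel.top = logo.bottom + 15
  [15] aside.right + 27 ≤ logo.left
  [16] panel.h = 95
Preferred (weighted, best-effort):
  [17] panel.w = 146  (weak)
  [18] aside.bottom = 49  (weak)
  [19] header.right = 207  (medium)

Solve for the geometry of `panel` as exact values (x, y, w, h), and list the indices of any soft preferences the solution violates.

panel = (x=210, y=69, w=109, h=95)
violated soft preferences: 17, 18, 19

1. panel.x = 210  [logo.left = panel.left]
2. panel.w = 109  [logo.w = panel.w]
3. panel.y = 69  [panel.top = logo.bottom + 15]
4. panel.h = 95  [panel.h = 95]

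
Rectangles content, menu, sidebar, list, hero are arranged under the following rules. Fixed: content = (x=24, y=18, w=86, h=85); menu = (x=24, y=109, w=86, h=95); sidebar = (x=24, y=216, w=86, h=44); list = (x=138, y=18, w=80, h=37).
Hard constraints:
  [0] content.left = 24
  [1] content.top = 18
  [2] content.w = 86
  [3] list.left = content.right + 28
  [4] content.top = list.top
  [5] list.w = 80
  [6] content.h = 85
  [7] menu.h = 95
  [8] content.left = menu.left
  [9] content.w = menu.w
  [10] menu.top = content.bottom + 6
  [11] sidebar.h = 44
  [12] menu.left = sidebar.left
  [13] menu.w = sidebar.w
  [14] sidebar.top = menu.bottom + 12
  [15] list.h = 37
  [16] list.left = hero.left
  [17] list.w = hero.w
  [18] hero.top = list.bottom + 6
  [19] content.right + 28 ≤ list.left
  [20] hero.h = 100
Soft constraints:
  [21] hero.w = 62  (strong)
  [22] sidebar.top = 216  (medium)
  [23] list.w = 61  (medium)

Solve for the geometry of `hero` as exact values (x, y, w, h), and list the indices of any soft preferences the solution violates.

hero = (x=138, y=61, w=80, h=100)
violated soft preferences: 21, 23

1. hero.x = 138  [list.left = hero.left]
2. hero.w = 80  [list.w = hero.w]
3. hero.y = 61  [hero.top = list.bottom + 6]
4. hero.h = 100  [hero.h = 100]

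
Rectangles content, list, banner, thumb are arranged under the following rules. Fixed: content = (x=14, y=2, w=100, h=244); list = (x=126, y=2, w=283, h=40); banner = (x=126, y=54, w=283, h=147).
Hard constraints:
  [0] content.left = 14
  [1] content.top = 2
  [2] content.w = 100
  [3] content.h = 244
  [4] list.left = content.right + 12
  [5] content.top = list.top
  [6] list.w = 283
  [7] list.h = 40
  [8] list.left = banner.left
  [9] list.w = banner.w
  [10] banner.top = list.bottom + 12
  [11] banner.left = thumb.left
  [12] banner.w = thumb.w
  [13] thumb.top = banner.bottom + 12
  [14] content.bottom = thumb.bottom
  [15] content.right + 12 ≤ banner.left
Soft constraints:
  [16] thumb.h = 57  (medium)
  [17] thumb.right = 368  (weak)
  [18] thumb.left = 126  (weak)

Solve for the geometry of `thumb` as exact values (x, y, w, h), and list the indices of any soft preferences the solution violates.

thumb = (x=126, y=213, w=283, h=33)
violated soft preferences: 16, 17

1. thumb.x = 126  [banner.left = thumb.left]
2. thumb.w = 283  [banner.w = thumb.w]
3. thumb.y = 213  [thumb.top = banner.bottom + 12]
4. thumb.h = 33  [content.bottom = thumb.bottom]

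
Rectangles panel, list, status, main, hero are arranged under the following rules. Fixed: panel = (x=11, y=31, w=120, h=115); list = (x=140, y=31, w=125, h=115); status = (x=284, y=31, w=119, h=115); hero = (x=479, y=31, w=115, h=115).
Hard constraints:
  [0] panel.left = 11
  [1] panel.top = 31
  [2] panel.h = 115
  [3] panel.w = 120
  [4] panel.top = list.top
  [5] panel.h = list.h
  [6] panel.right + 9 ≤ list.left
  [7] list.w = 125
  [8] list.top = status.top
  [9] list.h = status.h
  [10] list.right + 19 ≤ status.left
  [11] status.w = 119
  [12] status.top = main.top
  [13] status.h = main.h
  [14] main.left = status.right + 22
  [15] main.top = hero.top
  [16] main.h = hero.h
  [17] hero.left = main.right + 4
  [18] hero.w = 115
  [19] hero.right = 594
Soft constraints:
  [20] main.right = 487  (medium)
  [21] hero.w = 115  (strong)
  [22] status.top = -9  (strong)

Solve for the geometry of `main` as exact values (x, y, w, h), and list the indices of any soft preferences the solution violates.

main = (x=425, y=31, w=50, h=115)
violated soft preferences: 20, 22

1. main.y = 31  [status.top = main.top]
2. main.h = 115  [status.h = main.h]
3. main.x = 425  [main.left = status.right + 22]
4. main.w = 50  [hero.left = main.right + 4]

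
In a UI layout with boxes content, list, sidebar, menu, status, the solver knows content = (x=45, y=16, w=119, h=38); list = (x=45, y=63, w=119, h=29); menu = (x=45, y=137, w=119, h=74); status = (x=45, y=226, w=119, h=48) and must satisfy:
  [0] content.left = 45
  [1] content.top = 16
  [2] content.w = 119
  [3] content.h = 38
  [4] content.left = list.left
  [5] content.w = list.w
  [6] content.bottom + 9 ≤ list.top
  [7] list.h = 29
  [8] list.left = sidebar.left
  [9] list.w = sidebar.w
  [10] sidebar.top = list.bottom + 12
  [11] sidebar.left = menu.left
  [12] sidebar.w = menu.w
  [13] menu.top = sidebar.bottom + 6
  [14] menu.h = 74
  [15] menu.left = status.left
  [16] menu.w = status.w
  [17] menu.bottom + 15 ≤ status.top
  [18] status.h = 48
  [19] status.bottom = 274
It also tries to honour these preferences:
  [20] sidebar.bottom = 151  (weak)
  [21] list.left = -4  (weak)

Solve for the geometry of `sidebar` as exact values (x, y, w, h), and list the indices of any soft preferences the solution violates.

1. sidebar.x = 45  [list.left = sidebar.left]
2. sidebar.w = 119  [list.w = sidebar.w]
3. sidebar.y = 104  [sidebar.top = list.bottom + 12]
4. sidebar.h = 27  [menu.top = sidebar.bottom + 6]

sidebar = (x=45, y=104, w=119, h=27)
violated soft preferences: 20, 21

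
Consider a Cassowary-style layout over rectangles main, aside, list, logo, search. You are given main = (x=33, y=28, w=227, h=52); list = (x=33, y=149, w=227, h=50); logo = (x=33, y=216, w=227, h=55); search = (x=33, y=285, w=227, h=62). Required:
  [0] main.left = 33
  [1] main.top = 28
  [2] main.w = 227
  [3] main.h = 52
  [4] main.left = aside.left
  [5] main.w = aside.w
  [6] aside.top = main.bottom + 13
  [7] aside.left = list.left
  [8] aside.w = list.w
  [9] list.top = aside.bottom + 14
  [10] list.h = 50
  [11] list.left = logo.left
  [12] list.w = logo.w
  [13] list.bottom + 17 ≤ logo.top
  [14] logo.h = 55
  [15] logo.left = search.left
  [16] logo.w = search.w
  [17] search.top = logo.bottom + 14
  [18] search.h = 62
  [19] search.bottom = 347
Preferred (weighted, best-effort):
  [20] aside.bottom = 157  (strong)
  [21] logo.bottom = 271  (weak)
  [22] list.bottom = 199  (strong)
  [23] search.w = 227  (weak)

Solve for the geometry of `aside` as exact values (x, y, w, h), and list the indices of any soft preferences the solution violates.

aside = (x=33, y=93, w=227, h=42)
violated soft preferences: 20

1. aside.x = 33  [main.left = aside.left]
2. aside.w = 227  [main.w = aside.w]
3. aside.y = 93  [aside.top = main.bottom + 13]
4. aside.h = 42  [list.top = aside.bottom + 14]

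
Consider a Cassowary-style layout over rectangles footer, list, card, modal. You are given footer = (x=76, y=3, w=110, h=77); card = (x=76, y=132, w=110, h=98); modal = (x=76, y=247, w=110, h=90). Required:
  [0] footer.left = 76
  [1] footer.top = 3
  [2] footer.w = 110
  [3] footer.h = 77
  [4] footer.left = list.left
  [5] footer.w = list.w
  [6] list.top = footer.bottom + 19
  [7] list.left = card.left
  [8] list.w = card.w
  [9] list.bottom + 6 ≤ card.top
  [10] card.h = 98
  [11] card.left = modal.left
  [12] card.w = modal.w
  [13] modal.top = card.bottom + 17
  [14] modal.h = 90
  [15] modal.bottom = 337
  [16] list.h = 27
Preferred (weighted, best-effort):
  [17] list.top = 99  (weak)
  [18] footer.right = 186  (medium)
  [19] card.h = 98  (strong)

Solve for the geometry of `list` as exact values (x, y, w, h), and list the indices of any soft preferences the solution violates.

list = (x=76, y=99, w=110, h=27)
violated soft preferences: none

1. list.x = 76  [footer.left = list.left]
2. list.w = 110  [footer.w = list.w]
3. list.y = 99  [list.top = footer.bottom + 19]
4. list.h = 27  [list.h = 27]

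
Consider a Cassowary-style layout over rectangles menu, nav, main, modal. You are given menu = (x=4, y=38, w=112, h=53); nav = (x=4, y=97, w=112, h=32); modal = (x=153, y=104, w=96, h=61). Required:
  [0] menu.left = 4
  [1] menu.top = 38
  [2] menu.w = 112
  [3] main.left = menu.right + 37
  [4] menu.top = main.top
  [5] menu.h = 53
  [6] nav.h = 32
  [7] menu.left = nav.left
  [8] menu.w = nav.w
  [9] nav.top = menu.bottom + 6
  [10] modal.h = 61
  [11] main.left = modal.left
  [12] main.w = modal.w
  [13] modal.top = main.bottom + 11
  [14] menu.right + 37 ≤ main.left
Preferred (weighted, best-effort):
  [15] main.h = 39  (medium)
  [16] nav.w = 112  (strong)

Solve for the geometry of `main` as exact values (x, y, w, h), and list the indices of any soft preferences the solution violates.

1. main.x = 153  [main.left = menu.right + 37]
2. main.y = 38  [menu.top = main.top]
3. main.w = 96  [main.w = modal.w]
4. main.h = 55  [modal.top = main.bottom + 11]

main = (x=153, y=38, w=96, h=55)
violated soft preferences: 15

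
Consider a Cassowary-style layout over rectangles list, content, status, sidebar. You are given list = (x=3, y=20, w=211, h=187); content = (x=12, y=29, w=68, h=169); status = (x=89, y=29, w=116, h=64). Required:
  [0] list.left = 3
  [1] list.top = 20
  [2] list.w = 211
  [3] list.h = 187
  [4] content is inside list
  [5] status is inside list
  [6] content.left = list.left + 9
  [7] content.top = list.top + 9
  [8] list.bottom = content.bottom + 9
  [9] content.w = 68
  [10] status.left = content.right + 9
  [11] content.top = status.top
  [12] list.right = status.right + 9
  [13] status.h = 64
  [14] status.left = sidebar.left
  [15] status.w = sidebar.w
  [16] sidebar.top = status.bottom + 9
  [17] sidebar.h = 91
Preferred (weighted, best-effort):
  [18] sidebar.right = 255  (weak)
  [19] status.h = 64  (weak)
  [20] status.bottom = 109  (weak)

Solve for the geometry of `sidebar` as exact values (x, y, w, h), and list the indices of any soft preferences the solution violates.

1. sidebar.x = 89  [status.left = sidebar.left]
2. sidebar.w = 116  [status.w = sidebar.w]
3. sidebar.y = 102  [sidebar.top = status.bottom + 9]
4. sidebar.h = 91  [sidebar.h = 91]

sidebar = (x=89, y=102, w=116, h=91)
violated soft preferences: 18, 20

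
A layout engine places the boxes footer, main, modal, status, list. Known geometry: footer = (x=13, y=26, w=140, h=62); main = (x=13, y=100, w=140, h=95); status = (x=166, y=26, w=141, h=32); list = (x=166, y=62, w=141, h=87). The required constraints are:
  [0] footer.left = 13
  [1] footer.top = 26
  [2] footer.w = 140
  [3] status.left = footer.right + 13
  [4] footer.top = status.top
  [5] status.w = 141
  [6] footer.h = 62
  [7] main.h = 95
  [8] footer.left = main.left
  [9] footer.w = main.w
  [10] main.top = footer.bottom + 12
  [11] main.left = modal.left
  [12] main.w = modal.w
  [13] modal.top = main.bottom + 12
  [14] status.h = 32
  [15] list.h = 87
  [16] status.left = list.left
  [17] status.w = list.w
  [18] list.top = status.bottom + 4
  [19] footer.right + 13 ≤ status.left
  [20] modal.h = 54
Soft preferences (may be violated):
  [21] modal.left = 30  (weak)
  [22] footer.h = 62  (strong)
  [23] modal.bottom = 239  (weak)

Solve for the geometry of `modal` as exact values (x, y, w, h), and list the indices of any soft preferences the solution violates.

1. modal.x = 13  [main.left = modal.left]
2. modal.w = 140  [main.w = modal.w]
3. modal.y = 207  [modal.top = main.bottom + 12]
4. modal.h = 54  [modal.h = 54]

modal = (x=13, y=207, w=140, h=54)
violated soft preferences: 21, 23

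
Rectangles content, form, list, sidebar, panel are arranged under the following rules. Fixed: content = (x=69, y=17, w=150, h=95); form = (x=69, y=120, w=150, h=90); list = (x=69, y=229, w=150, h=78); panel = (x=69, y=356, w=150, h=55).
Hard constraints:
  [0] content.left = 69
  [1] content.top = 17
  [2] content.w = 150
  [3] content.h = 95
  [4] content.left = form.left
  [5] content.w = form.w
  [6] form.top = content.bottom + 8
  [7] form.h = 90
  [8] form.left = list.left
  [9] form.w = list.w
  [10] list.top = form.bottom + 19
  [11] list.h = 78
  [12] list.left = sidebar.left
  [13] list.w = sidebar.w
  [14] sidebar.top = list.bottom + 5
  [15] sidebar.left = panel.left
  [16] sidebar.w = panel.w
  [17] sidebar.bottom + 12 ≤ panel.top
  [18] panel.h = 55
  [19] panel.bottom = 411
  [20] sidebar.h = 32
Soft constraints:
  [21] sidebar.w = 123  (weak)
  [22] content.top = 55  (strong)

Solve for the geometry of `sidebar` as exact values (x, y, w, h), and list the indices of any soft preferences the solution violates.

1. sidebar.x = 69  [list.left = sidebar.left]
2. sidebar.w = 150  [list.w = sidebar.w]
3. sidebar.y = 312  [sidebar.top = list.bottom + 5]
4. sidebar.h = 32  [sidebar.h = 32]

sidebar = (x=69, y=312, w=150, h=32)
violated soft preferences: 21, 22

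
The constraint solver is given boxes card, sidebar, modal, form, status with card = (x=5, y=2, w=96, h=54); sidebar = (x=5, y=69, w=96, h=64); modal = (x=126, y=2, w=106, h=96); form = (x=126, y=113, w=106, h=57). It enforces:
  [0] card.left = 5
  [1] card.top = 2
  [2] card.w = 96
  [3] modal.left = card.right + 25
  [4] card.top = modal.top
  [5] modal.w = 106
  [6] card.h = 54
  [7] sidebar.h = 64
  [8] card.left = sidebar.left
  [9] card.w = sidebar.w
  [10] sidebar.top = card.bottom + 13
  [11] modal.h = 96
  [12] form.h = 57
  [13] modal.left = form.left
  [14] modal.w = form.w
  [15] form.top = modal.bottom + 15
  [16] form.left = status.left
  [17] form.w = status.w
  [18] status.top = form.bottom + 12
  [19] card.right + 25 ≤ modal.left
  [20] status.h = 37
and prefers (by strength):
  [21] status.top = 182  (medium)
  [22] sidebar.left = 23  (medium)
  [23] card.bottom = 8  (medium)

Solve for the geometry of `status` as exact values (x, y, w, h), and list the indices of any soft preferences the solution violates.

1. status.x = 126  [form.left = status.left]
2. status.w = 106  [form.w = status.w]
3. status.y = 182  [status.top = form.bottom + 12]
4. status.h = 37  [status.h = 37]

status = (x=126, y=182, w=106, h=37)
violated soft preferences: 22, 23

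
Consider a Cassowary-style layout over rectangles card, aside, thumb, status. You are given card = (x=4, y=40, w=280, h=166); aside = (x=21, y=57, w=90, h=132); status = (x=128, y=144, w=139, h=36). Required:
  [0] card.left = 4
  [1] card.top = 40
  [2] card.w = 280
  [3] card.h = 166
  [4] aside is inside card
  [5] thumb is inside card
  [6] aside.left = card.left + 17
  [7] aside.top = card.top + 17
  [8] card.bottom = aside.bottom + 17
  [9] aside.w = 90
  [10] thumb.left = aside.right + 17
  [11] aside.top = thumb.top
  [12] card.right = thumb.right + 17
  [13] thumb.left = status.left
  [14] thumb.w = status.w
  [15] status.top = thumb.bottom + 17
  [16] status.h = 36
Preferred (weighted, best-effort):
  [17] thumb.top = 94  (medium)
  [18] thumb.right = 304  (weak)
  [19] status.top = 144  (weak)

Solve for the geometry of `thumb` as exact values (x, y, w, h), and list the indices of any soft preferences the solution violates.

1. thumb.x = 128  [thumb.left = aside.right + 17]
2. thumb.y = 57  [aside.top = thumb.top]
3. thumb.w = 139  [card.right = thumb.right + 17]
4. thumb.h = 70  [status.top = thumb.bottom + 17]

thumb = (x=128, y=57, w=139, h=70)
violated soft preferences: 17, 18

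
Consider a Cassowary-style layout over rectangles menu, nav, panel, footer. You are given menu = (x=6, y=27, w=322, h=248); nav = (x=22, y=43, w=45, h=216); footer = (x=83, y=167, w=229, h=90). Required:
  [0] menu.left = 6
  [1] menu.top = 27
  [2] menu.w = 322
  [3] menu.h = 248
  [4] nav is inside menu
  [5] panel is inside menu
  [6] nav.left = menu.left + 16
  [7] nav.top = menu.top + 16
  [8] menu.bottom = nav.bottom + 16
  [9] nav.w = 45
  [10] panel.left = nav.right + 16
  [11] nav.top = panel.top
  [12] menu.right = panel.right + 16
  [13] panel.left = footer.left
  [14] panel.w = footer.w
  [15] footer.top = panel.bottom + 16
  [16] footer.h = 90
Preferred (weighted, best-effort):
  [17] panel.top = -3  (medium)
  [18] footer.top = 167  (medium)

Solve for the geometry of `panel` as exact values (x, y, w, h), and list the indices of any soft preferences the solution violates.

1. panel.x = 83  [panel.left = nav.right + 16]
2. panel.y = 43  [nav.top = panel.top]
3. panel.w = 229  [menu.right = panel.right + 16]
4. panel.h = 108  [footer.top = panel.bottom + 16]

panel = (x=83, y=43, w=229, h=108)
violated soft preferences: 17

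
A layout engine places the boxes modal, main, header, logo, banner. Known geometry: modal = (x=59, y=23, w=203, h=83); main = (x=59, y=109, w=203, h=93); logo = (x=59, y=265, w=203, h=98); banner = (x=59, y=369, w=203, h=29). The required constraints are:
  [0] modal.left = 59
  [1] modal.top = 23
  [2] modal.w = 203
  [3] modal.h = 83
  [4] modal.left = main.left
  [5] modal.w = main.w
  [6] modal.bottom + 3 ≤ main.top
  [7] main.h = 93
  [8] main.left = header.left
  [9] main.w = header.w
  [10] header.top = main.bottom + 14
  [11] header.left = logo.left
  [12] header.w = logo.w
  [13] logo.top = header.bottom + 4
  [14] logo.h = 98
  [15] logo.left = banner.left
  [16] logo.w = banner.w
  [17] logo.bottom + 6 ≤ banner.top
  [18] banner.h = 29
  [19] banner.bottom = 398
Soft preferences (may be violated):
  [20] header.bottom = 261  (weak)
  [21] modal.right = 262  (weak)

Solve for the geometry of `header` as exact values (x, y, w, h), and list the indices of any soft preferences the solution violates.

header = (x=59, y=216, w=203, h=45)
violated soft preferences: none

1. header.x = 59  [main.left = header.left]
2. header.w = 203  [main.w = header.w]
3. header.y = 216  [header.top = main.bottom + 14]
4. header.h = 45  [logo.top = header.bottom + 4]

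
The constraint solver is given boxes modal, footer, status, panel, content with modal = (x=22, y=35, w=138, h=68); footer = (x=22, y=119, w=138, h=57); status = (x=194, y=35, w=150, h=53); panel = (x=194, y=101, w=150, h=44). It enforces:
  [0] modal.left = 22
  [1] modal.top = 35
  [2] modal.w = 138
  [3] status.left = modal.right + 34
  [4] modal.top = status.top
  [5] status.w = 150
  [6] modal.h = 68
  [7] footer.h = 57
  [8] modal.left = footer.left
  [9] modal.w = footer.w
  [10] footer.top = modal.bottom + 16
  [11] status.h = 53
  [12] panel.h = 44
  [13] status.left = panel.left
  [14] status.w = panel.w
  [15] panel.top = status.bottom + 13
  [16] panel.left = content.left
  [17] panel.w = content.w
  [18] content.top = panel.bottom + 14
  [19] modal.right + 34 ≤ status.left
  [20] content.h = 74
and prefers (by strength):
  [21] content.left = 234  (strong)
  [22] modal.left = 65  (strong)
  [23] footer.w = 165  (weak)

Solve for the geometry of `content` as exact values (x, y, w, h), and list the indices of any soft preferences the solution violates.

1. content.x = 194  [panel.left = content.left]
2. content.w = 150  [panel.w = content.w]
3. content.y = 159  [content.top = panel.bottom + 14]
4. content.h = 74  [content.h = 74]

content = (x=194, y=159, w=150, h=74)
violated soft preferences: 21, 22, 23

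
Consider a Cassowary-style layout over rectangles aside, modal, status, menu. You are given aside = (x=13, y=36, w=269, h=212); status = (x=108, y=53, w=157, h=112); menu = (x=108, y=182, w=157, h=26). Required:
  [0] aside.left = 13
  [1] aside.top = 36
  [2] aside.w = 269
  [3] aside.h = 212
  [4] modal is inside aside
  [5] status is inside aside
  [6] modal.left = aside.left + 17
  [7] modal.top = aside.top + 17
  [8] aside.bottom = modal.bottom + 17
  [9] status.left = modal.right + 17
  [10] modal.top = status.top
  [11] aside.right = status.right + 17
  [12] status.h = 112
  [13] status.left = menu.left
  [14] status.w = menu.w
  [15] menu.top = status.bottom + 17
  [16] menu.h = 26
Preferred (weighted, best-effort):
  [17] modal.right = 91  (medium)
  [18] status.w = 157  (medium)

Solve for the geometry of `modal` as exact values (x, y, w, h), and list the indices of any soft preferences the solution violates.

1. modal.x = 30  [modal.left = aside.left + 17]
2. modal.y = 53  [modal.top = aside.top + 17]
3. modal.h = 178  [aside.bottom = modal.bottom + 17]
4. modal.w = 61  [status.left = modal.right + 17]

modal = (x=30, y=53, w=61, h=178)
violated soft preferences: none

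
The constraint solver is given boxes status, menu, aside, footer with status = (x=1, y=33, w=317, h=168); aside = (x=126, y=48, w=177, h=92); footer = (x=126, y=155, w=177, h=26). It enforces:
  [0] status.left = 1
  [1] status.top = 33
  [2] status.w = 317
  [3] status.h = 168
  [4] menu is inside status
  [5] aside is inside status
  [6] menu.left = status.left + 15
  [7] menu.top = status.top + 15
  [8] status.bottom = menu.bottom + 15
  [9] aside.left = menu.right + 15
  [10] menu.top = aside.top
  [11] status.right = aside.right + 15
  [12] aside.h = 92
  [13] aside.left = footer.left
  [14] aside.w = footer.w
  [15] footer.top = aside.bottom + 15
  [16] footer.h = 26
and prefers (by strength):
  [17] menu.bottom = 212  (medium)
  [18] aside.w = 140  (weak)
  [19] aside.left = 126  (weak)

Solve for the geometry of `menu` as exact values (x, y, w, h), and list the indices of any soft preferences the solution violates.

1. menu.x = 16  [menu.left = status.left + 15]
2. menu.y = 48  [menu.top = status.top + 15]
3. menu.h = 138  [status.bottom = menu.bottom + 15]
4. menu.w = 95  [aside.left = menu.right + 15]

menu = (x=16, y=48, w=95, h=138)
violated soft preferences: 17, 18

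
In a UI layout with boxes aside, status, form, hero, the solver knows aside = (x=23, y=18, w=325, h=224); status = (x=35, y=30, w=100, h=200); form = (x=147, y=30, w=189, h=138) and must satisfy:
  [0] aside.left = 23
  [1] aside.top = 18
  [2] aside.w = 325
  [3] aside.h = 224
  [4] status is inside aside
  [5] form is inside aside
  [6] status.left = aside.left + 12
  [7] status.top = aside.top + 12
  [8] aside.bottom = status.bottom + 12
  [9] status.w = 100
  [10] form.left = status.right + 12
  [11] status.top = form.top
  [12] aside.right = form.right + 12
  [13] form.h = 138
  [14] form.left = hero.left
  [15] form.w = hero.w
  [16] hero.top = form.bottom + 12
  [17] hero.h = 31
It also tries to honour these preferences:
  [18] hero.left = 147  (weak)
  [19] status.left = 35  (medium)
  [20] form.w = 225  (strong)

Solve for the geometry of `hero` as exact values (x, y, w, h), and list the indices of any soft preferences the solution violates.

1. hero.x = 147  [form.left = hero.left]
2. hero.w = 189  [form.w = hero.w]
3. hero.y = 180  [hero.top = form.bottom + 12]
4. hero.h = 31  [hero.h = 31]

hero = (x=147, y=180, w=189, h=31)
violated soft preferences: 20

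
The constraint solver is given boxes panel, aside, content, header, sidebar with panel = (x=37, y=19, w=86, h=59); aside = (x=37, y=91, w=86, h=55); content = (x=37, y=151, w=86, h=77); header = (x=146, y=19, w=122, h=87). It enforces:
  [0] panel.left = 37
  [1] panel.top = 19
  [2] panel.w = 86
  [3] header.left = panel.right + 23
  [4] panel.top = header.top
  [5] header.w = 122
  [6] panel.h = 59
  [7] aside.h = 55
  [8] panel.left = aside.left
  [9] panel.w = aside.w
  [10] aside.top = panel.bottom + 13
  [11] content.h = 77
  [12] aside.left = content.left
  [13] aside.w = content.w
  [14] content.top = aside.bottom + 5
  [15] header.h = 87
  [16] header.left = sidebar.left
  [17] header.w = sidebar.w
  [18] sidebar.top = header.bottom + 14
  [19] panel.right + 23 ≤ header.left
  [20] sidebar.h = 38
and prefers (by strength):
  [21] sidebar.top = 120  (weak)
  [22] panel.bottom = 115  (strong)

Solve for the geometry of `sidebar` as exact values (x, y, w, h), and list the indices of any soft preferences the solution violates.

sidebar = (x=146, y=120, w=122, h=38)
violated soft preferences: 22

1. sidebar.x = 146  [header.left = sidebar.left]
2. sidebar.w = 122  [header.w = sidebar.w]
3. sidebar.y = 120  [sidebar.top = header.bottom + 14]
4. sidebar.h = 38  [sidebar.h = 38]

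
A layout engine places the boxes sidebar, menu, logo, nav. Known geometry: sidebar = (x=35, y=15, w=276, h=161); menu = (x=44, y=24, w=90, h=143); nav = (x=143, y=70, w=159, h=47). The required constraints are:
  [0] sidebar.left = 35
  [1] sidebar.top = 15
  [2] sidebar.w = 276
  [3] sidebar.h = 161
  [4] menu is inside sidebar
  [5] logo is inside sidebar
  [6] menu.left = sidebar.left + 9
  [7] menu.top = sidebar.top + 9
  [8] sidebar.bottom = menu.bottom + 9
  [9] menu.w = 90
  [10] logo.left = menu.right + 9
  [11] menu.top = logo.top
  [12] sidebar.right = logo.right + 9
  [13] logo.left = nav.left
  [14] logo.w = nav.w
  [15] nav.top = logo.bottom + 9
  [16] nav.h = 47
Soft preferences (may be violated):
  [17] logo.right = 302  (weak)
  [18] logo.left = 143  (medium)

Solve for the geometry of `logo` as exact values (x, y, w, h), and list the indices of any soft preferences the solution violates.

logo = (x=143, y=24, w=159, h=37)
violated soft preferences: none

1. logo.x = 143  [logo.left = menu.right + 9]
2. logo.y = 24  [menu.top = logo.top]
3. logo.w = 159  [sidebar.right = logo.right + 9]
4. logo.h = 37  [nav.top = logo.bottom + 9]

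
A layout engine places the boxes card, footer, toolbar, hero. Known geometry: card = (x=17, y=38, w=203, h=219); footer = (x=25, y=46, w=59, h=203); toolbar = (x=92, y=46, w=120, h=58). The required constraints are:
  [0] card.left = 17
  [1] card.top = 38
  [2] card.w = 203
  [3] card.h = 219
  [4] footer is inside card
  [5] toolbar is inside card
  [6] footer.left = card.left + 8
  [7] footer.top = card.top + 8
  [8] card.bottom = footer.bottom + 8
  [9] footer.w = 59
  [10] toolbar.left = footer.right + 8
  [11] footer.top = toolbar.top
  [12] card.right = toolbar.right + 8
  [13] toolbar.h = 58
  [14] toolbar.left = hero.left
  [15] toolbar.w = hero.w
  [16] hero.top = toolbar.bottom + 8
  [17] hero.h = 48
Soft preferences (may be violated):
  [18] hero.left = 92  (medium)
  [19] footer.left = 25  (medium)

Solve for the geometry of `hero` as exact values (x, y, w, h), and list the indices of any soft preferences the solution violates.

hero = (x=92, y=112, w=120, h=48)
violated soft preferences: none

1. hero.x = 92  [toolbar.left = hero.left]
2. hero.w = 120  [toolbar.w = hero.w]
3. hero.y = 112  [hero.top = toolbar.bottom + 8]
4. hero.h = 48  [hero.h = 48]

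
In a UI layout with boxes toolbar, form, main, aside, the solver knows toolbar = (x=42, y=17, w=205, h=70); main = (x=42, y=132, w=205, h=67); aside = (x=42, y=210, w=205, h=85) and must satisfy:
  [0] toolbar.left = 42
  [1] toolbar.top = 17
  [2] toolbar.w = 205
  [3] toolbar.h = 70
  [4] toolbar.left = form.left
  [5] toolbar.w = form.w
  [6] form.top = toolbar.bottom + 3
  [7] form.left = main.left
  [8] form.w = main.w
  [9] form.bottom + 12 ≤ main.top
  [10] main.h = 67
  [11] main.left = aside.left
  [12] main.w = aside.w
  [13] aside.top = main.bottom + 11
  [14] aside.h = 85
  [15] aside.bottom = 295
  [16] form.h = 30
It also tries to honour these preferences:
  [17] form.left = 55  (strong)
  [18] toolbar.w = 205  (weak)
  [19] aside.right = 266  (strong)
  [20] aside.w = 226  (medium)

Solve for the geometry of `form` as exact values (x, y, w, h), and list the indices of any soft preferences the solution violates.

form = (x=42, y=90, w=205, h=30)
violated soft preferences: 17, 19, 20

1. form.x = 42  [toolbar.left = form.left]
2. form.w = 205  [toolbar.w = form.w]
3. form.y = 90  [form.top = toolbar.bottom + 3]
4. form.h = 30  [form.h = 30]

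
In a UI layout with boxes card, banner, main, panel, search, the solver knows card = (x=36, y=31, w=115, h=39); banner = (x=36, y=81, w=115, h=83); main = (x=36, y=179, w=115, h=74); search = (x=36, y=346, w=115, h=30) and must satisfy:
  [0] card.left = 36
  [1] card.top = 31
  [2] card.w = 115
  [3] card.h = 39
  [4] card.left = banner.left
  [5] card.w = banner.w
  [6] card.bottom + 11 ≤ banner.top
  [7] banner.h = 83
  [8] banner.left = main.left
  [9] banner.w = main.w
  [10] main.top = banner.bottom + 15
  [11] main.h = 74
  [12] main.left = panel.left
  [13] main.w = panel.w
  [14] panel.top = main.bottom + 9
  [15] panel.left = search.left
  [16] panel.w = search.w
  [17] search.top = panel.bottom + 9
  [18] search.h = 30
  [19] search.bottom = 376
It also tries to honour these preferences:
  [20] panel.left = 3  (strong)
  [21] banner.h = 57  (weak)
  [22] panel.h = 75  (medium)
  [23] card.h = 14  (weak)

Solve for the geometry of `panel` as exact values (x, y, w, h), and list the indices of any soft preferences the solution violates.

panel = (x=36, y=262, w=115, h=75)
violated soft preferences: 20, 21, 23

1. panel.x = 36  [main.left = panel.left]
2. panel.w = 115  [main.w = panel.w]
3. panel.y = 262  [panel.top = main.bottom + 9]
4. panel.h = 75  [search.top = panel.bottom + 9]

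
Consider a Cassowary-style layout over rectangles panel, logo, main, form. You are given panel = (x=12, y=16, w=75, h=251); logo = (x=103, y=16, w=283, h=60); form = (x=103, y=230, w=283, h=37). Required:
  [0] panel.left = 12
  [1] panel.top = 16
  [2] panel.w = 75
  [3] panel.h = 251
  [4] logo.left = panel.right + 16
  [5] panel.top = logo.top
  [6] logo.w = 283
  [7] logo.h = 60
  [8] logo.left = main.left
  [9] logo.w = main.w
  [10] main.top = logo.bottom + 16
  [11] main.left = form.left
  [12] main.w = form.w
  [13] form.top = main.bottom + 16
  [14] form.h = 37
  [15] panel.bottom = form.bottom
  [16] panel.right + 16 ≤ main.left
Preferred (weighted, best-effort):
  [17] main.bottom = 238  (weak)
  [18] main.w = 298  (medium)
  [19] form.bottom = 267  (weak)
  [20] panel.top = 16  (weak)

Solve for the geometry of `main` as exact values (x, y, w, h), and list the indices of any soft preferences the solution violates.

main = (x=103, y=92, w=283, h=122)
violated soft preferences: 17, 18

1. main.x = 103  [logo.left = main.left]
2. main.w = 283  [logo.w = main.w]
3. main.y = 92  [main.top = logo.bottom + 16]
4. main.h = 122  [form.top = main.bottom + 16]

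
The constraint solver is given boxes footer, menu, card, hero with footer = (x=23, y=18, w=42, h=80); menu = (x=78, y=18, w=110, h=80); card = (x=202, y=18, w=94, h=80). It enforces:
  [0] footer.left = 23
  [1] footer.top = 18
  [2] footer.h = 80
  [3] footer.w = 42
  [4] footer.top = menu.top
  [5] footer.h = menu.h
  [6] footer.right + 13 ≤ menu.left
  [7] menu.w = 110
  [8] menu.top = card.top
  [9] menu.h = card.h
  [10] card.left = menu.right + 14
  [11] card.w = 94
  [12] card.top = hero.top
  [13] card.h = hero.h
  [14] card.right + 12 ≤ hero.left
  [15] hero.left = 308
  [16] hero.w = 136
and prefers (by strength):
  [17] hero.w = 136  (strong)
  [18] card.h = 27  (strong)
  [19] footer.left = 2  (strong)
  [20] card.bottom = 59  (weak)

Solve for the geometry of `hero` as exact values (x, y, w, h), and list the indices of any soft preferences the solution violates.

hero = (x=308, y=18, w=136, h=80)
violated soft preferences: 18, 19, 20

1. hero.y = 18  [card.top = hero.top]
2. hero.h = 80  [card.h = hero.h]
3. hero.x = 308  [hero.left = 308]
4. hero.w = 136  [hero.w = 136]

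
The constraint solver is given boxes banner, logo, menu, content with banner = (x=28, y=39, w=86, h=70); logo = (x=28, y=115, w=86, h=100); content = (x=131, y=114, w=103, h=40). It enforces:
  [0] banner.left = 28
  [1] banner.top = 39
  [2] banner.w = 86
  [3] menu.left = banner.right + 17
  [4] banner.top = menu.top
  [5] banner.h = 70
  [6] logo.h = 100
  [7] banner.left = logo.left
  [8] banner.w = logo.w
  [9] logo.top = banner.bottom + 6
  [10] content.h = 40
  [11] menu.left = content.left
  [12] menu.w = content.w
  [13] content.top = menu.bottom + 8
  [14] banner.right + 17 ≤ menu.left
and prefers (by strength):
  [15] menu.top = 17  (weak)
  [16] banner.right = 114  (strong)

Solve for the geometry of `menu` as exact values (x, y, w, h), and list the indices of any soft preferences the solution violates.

menu = (x=131, y=39, w=103, h=67)
violated soft preferences: 15

1. menu.x = 131  [menu.left = banner.right + 17]
2. menu.y = 39  [banner.top = menu.top]
3. menu.w = 103  [menu.w = content.w]
4. menu.h = 67  [content.top = menu.bottom + 8]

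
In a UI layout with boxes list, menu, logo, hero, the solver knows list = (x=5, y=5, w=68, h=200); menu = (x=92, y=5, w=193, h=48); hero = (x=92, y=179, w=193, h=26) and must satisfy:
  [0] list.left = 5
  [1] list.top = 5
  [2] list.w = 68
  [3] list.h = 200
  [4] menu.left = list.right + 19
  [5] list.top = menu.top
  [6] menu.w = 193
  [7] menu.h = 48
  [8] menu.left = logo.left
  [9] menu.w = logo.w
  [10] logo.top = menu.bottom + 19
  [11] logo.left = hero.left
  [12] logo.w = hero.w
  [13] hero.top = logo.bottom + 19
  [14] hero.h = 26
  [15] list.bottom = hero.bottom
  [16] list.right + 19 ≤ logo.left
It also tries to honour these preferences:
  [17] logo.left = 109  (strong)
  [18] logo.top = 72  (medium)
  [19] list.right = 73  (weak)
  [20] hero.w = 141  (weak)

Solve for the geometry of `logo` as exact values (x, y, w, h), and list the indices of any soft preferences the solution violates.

1. logo.x = 92  [menu.left = logo.left]
2. logo.w = 193  [menu.w = logo.w]
3. logo.y = 72  [logo.top = menu.bottom + 19]
4. logo.h = 88  [hero.top = logo.bottom + 19]

logo = (x=92, y=72, w=193, h=88)
violated soft preferences: 17, 20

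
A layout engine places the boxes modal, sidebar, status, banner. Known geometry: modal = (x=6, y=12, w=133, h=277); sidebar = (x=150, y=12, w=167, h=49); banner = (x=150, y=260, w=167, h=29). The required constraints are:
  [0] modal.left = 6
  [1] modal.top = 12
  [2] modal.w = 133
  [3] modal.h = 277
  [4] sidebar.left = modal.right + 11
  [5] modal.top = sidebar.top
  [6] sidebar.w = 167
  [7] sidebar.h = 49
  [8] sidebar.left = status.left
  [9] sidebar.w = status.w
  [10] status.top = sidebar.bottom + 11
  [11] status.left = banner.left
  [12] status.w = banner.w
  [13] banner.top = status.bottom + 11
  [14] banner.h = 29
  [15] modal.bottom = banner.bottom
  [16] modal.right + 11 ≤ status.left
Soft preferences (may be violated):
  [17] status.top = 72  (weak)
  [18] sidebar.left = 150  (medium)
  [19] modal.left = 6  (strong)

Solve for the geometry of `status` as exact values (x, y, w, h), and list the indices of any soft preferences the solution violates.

1. status.x = 150  [sidebar.left = status.left]
2. status.w = 167  [sidebar.w = status.w]
3. status.y = 72  [status.top = sidebar.bottom + 11]
4. status.h = 177  [banner.top = status.bottom + 11]

status = (x=150, y=72, w=167, h=177)
violated soft preferences: none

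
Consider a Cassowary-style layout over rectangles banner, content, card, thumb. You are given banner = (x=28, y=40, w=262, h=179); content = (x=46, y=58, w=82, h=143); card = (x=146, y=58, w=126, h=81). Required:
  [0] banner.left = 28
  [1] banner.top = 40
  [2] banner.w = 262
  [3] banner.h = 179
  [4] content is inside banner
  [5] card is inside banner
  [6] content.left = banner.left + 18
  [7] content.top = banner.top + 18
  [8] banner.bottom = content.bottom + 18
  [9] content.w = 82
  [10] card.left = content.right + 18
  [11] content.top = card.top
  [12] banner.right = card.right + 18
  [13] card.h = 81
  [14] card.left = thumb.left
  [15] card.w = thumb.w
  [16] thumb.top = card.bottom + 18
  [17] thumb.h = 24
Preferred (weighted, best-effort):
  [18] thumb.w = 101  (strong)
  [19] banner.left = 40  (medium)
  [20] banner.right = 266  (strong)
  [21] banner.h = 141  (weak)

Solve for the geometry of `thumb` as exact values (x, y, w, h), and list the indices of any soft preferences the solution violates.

thumb = (x=146, y=157, w=126, h=24)
violated soft preferences: 18, 19, 20, 21

1. thumb.x = 146  [card.left = thumb.left]
2. thumb.w = 126  [card.w = thumb.w]
3. thumb.y = 157  [thumb.top = card.bottom + 18]
4. thumb.h = 24  [thumb.h = 24]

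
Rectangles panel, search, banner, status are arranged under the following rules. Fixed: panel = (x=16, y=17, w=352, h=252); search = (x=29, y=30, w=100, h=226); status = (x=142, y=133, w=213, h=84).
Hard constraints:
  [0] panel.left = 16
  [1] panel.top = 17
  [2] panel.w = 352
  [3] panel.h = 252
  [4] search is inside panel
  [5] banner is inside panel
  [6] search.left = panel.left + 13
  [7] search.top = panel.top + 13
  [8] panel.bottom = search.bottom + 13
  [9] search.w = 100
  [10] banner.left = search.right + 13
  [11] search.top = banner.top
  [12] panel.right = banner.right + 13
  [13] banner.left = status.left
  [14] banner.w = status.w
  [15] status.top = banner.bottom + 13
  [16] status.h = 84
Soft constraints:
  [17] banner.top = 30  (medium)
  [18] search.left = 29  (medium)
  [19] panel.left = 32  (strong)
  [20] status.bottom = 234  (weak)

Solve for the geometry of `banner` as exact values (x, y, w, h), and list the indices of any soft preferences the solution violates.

banner = (x=142, y=30, w=213, h=90)
violated soft preferences: 19, 20

1. banner.x = 142  [banner.left = search.right + 13]
2. banner.y = 30  [search.top = banner.top]
3. banner.w = 213  [panel.right = banner.right + 13]
4. banner.h = 90  [status.top = banner.bottom + 13]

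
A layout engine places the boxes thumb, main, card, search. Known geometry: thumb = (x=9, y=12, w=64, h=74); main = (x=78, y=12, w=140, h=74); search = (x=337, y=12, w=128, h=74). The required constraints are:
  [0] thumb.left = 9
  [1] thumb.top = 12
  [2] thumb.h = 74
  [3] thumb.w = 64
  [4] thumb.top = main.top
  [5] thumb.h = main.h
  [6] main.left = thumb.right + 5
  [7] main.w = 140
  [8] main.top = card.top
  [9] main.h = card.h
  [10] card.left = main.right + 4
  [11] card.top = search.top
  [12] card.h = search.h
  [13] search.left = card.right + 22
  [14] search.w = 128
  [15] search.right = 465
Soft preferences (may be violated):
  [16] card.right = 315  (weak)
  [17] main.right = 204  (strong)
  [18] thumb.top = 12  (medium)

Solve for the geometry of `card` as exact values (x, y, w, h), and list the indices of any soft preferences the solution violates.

card = (x=222, y=12, w=93, h=74)
violated soft preferences: 17

1. card.y = 12  [main.top = card.top]
2. card.h = 74  [main.h = card.h]
3. card.x = 222  [card.left = main.right + 4]
4. card.w = 93  [search.left = card.right + 22]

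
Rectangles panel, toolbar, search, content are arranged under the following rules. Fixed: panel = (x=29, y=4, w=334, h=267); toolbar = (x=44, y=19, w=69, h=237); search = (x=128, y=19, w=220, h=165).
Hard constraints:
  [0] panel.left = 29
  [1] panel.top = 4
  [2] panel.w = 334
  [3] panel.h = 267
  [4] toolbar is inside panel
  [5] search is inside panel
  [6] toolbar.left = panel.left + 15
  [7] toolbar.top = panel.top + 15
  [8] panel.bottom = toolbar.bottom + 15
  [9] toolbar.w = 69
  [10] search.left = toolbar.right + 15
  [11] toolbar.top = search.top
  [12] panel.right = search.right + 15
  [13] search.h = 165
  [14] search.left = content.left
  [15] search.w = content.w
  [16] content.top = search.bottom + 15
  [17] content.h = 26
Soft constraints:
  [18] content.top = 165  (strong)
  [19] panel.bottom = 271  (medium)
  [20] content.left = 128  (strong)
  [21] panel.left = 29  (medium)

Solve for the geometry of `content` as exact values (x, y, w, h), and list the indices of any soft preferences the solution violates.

1. content.x = 128  [search.left = content.left]
2. content.w = 220  [search.w = content.w]
3. content.y = 199  [content.top = search.bottom + 15]
4. content.h = 26  [content.h = 26]

content = (x=128, y=199, w=220, h=26)
violated soft preferences: 18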